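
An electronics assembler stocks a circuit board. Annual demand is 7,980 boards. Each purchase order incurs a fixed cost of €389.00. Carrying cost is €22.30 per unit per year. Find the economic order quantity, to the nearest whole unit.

Q* ≈ 528 boards

EOQ = √(2DS / H) = √(2 × 7,980 × 389 / 22.3).
= √(6,208,440 / 22.3) = √278,405.3812 ≈ 527.641.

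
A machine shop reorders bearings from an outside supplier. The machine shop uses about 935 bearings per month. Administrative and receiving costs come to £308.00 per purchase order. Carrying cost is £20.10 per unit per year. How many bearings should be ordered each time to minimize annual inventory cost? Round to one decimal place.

Annual demand D = 935 × 12 = 11,220.
EOQ = √(2DS / H) = √(2 × 11,220 × 308 / 20.1).
= √(6,911,520 / 20.1) = √343,856.7164 ≈ 586.393.

Q* ≈ 586.4 bearings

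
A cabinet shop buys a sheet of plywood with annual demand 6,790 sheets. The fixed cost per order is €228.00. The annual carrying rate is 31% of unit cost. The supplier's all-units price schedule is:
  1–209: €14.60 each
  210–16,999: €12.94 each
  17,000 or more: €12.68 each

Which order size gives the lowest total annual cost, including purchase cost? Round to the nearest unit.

Q* ≈ 879 sheets

Holding cost per unit per year at price C is H = 0.31·C.
Candidates are each tier's EOQ (if it falls in that tier) and each price-break quantity.
Tier 1 (€14.60): EOQ = 827.1 exceeds tier's upper bound 209, so this tier is dominated.
EOQ at €12.94 = 878.6 (feasible in tier 2): TC = 6,790×€12.94 + (6,790/878.6)×228 + (878.6/2)×0.31×€12.94 = €91,386.84.
EOQ at €12.68 = 887.5 < 17000, so use break Q=17000: TC = 6,790×€12.68 + (6,790/17000.0)×228 + (17000.0/2)×0.31×€12.68 = €119,600.07.
Lowest total cost is €91,386.84 at Q = 878.6.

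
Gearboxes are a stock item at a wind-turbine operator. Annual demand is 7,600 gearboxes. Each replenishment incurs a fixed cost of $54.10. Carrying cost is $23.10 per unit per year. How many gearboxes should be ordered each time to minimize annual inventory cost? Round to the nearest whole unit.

Q* ≈ 189 gearboxes

EOQ = √(2DS / H) = √(2 × 7,600 × 54.1 / 23.1).
= √(822,320 / 23.1) = √35,598.2684 ≈ 188.675.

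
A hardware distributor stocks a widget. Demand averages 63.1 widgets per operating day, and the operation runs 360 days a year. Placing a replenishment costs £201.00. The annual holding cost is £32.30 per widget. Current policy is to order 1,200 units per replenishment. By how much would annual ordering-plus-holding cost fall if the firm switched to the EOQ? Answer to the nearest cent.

Annual demand D = 63.1 × 360 = 22,716.
EOQ = √(2DS/H) = √(2 × 22,716 × 201 / 32.3) ≈ 531.71.
Cost at Q* = (D/Q*)S + (Q*/2)H = √(2DSH) ≈ £17,174.35.
Cost at Q = 1,200: (22,716/1,200)×201 + (1,200/2)×32.3 = £3,804.93 + £19,380.00 = £23,184.93.
Excess = £23,184.93 − £17,174.35 = £6,010.58.

Extra cost ≈ £6,010.58 per year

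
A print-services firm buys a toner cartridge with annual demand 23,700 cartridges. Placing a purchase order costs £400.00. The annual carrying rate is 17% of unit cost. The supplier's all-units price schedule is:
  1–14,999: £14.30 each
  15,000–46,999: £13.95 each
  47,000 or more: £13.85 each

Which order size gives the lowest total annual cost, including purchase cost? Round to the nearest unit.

Holding cost per unit per year at price C is H = 0.17·C.
Evaluate total cost at each tier's feasible EOQ or, if the EOQ is below the tier, at the tier's minimum quantity.
EOQ at £14.30 = 2792.7 (feasible in tier 1): TC = 23,700×£14.30 + (23,700/2792.7)×400 + (2792.7/2)×0.17×£14.30 = £345,699.09.
EOQ at £13.95 = 2827.5 < 15000, so use break Q=15000: TC = 23,700×£13.95 + (23,700/15000.0)×400 + (15000.0/2)×0.17×£13.95 = £349,033.25.
EOQ at £13.85 = 2837.7 < 47000, so use break Q=47000: TC = 23,700×£13.85 + (23,700/47000.0)×400 + (47000.0/2)×0.17×£13.85 = £383,777.45.
Lowest total cost is £345,699.09 at Q = 2792.7.

Q* ≈ 2,793 cartridges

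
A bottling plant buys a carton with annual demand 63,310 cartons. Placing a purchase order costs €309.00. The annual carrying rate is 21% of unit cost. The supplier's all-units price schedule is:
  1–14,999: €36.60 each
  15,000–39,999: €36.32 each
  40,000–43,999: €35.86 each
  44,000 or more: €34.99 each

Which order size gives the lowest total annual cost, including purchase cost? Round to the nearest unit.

Q* ≈ 2,256 cartons

Holding cost per unit per year at price C is H = 0.21·C.
For each price level, check whether its EOQ is feasible; otherwise the best quantity at that price is the breakpoint.
EOQ at €36.60 = 2256.2 (feasible in tier 1): TC = 63,310×€36.60 + (63,310/2256.2)×309 + (2256.2/2)×0.21×€36.60 = €2,334,487.26.
EOQ at €36.32 = 2264.9 < 15000, so use break Q=15000: TC = 63,310×€36.32 + (63,310/15000.0)×309 + (15000.0/2)×0.21×€36.32 = €2,357,927.39.
EOQ at €35.86 = 2279.4 < 40000, so use break Q=40000: TC = 63,310×€35.86 + (63,310/40000.0)×309 + (40000.0/2)×0.21×€35.86 = €2,421,397.67.
EOQ at €34.99 = 2307.5 < 44000, so use break Q=44000: TC = 63,310×€34.99 + (63,310/44000.0)×309 + (44000.0/2)×0.21×€34.99 = €2,377,315.31.
Lowest total cost is €2,334,487.26 at Q = 2256.2.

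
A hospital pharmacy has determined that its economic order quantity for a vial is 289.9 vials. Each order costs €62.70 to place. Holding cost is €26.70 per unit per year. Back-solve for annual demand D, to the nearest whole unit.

Squaring Q* = √(2DS/H) gives Q*² = 2DS/H.
From Q* = √(2DS/H): D = Q*²H / (2S) = 289.9² × 26.7 / (2 × 62.7) = 17894.112.

D ≈ 17,894 vials per year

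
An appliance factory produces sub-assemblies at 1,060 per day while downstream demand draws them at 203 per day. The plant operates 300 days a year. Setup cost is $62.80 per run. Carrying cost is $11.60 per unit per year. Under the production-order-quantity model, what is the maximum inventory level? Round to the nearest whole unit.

I_max ≈ 730 sub-assemblies

Annual demand D = 203 × 300 = 60,900.
Production build-up factor (1 − d/p) = 1 − 203/1,060 = 0.8085.
Q* = √(2DS / (H(1 − d/p))) = √(2 × 60,900 × 62.8 / (11.6 × 0.8085)).
= √(7,649,040 / 9.3785) ≈ 903.102.
Maximum inventory = Q*(1 − d/p) = 903.102 × 0.8085 ≈ 730.150.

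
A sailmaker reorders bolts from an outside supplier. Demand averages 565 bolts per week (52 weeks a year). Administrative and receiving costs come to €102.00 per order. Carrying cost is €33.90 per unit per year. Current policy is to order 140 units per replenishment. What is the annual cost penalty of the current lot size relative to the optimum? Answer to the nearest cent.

Extra cost ≈ €9,524.29 per year

Annual demand D = 565 × 52 = 29,380.
EOQ = √(2DS/H) = √(2 × 29,380 × 102 / 33.9) ≈ 420.48.
Cost at Q* = (D/Q*)S + (Q*/2)H = √(2DSH) ≈ €14,254.13.
Cost at Q = 140: (29,380/140)×102 + (140/2)×33.9 = €21,405.43 + €2,373.00 = €23,778.43.
Excess = €23,778.43 − €14,254.13 = €9,524.29.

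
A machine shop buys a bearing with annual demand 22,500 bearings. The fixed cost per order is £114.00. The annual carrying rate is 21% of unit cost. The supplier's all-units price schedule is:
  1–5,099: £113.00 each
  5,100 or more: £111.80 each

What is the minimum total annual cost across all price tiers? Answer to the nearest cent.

Holding cost per unit per year at price C is H = 0.21·C.
For each price level, check whether its EOQ is feasible; otherwise the best quantity at that price is the breakpoint.
EOQ at £113.00 = 465.0 (feasible in tier 1): TC = 22,500×£113.00 + (22,500/465.0)×114 + (465.0/2)×0.21×£113.00 = £2,553,533.35.
EOQ at £111.80 = 467.4 < 5100, so use break Q=5100: TC = 22,500×£111.80 + (22,500/5100.0)×114 + (5100.0/2)×0.21×£111.80 = £2,575,871.84.
Lowest total cost among the candidates is at Q = 465.0.

TC* ≈ £2,553,533.35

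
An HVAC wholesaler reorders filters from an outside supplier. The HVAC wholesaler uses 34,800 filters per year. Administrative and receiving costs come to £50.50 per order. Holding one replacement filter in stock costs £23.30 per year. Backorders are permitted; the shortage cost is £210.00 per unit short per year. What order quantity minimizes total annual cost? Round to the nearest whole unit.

Q* ≈ 409 filters

With planned backorders, Q* = √(2DS/H) · √((H+B)/B).
√(2DS/H) = √(2 × 34,800 × 50.5 / 23.3) = 388.394.
√((H+B)/B) = √((23.3+210)/210) = 1.0540.
Q* ≈ 409.374.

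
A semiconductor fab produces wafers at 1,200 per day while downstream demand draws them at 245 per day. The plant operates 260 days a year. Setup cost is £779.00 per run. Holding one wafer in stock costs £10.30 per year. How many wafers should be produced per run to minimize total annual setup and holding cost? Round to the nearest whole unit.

Annual demand D = 245 × 260 = 63,700.
Production build-up factor (1 − d/p) = 1 − 245/1,200 = 0.7958.
Q* = √(2DS / (H(1 − d/p))) = √(2 × 63,700 × 779 / (10.3 × 0.7958)).
= √(99,244,600 / 8.1971) ≈ 3479.555.

Q* ≈ 3,480 wafers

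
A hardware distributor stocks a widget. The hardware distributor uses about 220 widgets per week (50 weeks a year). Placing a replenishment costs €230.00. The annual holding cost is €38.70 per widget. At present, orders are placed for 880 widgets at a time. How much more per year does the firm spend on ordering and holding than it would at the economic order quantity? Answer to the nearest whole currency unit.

Extra cost ≈ €5,909 per year

Annual demand D = 220 × 50 = 11,000.
EOQ = √(2DS/H) = √(2 × 11,000 × 230 / 38.7) ≈ 361.59.
Cost at Q* = (D/Q*)S + (Q*/2)H = √(2DSH) ≈ €13,993.64.
Cost at Q = 880: (11,000/880)×230 + (880/2)×38.7 = €2,875.00 + €17,028.00 = €19,903.00.
Excess = €19,903.00 − €13,993.64 = €5,909.36.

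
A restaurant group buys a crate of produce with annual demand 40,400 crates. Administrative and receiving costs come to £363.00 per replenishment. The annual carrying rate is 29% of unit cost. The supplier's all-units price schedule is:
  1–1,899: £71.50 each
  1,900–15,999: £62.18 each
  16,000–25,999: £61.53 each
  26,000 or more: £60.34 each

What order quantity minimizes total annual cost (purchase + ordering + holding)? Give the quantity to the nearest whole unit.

Holding cost per unit per year at price C is H = 0.29·C.
For each price level, check whether its EOQ is feasible; otherwise the best quantity at that price is the breakpoint.
EOQ at £71.50 = 1189.3 (feasible in tier 1): TC = 40,400×£71.50 + (40,400/1189.3)×363 + (1189.3/2)×0.29×£71.50 = £2,913,261.02.
EOQ at £62.18 = 1275.4 < 1900, so use break Q=1900: TC = 40,400×£62.18 + (40,400/1900.0)×363 + (1900.0/2)×0.29×£62.18 = £2,536,921.12.
EOQ at £61.53 = 1282.1 < 16000, so use break Q=16000: TC = 40,400×£61.53 + (40,400/16000.0)×363 + (16000.0/2)×0.29×£61.53 = £2,629,478.18.
EOQ at £60.34 = 1294.7 < 26000, so use break Q=26000: TC = 40,400×£60.34 + (40,400/26000.0)×363 + (26000.0/2)×0.29×£60.34 = £2,665,781.85.
Lowest total cost is £2,536,921.12 at Q = 1900.0.

Q* ≈ 1,900 crates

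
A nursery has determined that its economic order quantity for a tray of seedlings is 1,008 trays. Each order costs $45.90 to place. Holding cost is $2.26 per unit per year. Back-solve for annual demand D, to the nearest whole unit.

D ≈ 25,014 trays per year

Invert the EOQ relation Q*² = 2DS/H.
From Q* = √(2DS/H): D = Q*²H / (2S) = 1,008² × 2.26 / (2 × 45.9) = 25014.212.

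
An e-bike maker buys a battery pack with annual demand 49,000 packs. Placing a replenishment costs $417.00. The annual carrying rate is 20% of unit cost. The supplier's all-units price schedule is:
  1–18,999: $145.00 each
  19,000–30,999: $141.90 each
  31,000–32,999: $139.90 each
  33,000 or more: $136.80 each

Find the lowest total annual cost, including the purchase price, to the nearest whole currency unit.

Holding cost per unit per year at price C is H = 0.20·C.
Candidates are each tier's EOQ (if it falls in that tier) and each price-break quantity.
EOQ at $145.00 = 1187.1 (feasible in tier 1): TC = 49,000×$145.00 + (49,000/1187.1)×417 + (1187.1/2)×0.20×$145.00 = $7,139,425.48.
EOQ at $141.90 = 1200.0 < 19000, so use break Q=19000: TC = 49,000×$141.90 + (49,000/19000.0)×417 + (19000.0/2)×0.20×$141.90 = $7,223,785.42.
EOQ at $139.90 = 1208.5 < 31000, so use break Q=31000: TC = 49,000×$139.90 + (49,000/31000.0)×417 + (31000.0/2)×0.20×$139.90 = $7,289,449.13.
EOQ at $136.80 = 1222.1 < 33000, so use break Q=33000: TC = 49,000×$136.80 + (49,000/33000.0)×417 + (33000.0/2)×0.20×$136.80 = $7,155,259.18.
Lowest total cost among the candidates is at Q = 1187.1.

TC* ≈ $7,139,425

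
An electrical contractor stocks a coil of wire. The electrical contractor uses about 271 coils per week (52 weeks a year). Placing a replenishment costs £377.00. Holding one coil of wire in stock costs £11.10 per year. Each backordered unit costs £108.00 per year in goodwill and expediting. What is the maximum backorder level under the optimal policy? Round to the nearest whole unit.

Annual demand D = 271 × 52 = 14,092.
With planned backorders, Q* = √(2DS/H) · √((H+B)/B).
√(2DS/H) = √(2 × 14,092 × 377 / 11.1) = 978.387.
√((H+B)/B) = √((11.1+108)/108) = 1.0501.
Q* ≈ 1027.435.
S* = Q* · H/(H+B) = 1027.435 × 11.1/119.1 ≈ 95.756.

S* ≈ 96 coils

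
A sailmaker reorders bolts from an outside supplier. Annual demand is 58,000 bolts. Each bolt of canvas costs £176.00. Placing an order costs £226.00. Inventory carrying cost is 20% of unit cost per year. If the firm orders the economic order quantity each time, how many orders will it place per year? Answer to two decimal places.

N ≈ 67.21 orders per year

Holding cost H = 0.20 × £176.00 = £35.2000 per unit per year.
The optimal lot size = √(2DS/H) = √(2 × 58,000 × 226 / 35.2) ≈ 863.00.
Orders per year = D / Q* = 58,000 / 863.00 ≈ 67.207.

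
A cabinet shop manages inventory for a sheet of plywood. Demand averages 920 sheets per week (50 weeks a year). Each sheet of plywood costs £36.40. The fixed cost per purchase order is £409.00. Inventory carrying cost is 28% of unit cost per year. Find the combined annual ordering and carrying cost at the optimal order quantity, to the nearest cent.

Annual demand D = 920 × 50 = 46,000.
Holding cost H = 0.28 × £36.40 = £10.1920 per unit per year.
EOQ = √(2DS/H) = √(2 × 46,000 × 409 / 10.192) ≈ 1921.44.
At Q*, ordering cost (D/Q*)S equals holding cost (Q*/2)H, each = √(DSH/2).
Minimum total = √(2DSH) = √(2 × 46,000 × 409 × 10.192) ≈ 19583.273.

TC* ≈ £19,583.27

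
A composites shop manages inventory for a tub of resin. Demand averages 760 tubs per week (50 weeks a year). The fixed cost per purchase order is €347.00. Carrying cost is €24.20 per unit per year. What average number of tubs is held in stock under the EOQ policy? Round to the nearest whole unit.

Average inventory ≈ 522 tubs

Annual demand D = 760 × 50 = 38,000.
The optimal lot size = √(2DS/H) = √(2 × 38,000 × 347 / 24.2) ≈ 1043.91.
Average inventory = Q*/2 ≈ 1043.91 / 2 = 521.956.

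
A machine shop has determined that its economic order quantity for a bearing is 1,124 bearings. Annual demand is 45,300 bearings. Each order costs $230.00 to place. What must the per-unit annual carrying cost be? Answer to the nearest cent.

The basic EOQ model gives Q* = √(2DS/H); rearrange for the unknown.
From Q* = √(2DS/H): H = 2DS / Q*² = 2 × 45,300 × 230 / 1,124² = 16.4939.

H ≈ $16.49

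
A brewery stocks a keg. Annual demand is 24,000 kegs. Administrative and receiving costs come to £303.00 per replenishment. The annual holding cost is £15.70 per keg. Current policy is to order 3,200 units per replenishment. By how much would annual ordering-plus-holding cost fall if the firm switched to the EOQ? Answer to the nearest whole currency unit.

Extra cost ≈ £12,282 per year

EOQ = √(2DS/H) = √(2 × 24,000 × 303 / 15.7) ≈ 962.48.
Cost at Q* = (D/Q*)S + (Q*/2)H = √(2DSH) ≈ £15,110.95.
Cost at Q = 3,200: (24,000/3,200)×303 + (3,200/2)×15.7 = £2,272.50 + £25,120.00 = £27,392.50.
Excess = £27,392.50 − £15,110.95 = £12,281.55.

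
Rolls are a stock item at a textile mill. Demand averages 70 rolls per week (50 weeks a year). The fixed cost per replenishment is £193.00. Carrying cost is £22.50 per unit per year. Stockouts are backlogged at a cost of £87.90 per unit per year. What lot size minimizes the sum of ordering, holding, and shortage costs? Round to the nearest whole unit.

Q* ≈ 275 rolls

Annual demand D = 70 × 50 = 3,500.
With planned backorders, Q* = √(2DS/H) · √((H+B)/B).
√(2DS/H) = √(2 × 3,500 × 193 / 22.5) = 245.040.
√((H+B)/B) = √((22.5+87.9)/87.9) = 1.1207.
Q* ≈ 274.616.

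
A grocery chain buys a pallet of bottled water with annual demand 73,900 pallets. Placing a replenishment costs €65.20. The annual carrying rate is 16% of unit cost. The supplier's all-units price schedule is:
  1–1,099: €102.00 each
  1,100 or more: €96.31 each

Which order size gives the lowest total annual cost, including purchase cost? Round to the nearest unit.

Holding cost per unit per year at price C is H = 0.16·C.
Candidates are each tier's EOQ (if it falls in that tier) and each price-break quantity.
EOQ at €102.00 = 768.4 (feasible in tier 1): TC = 73,900×€102.00 + (73,900/768.4)×65.2 + (768.4/2)×0.16×€102.00 = €7,550,340.68.
EOQ at €96.31 = 790.8 < 1100, so use break Q=1100: TC = 73,900×€96.31 + (73,900/1100.0)×65.2 + (1100.0/2)×0.16×€96.31 = €7,130,164.53.
Lowest total cost is €7,130,164.53 at Q = 1100.0.

Q* ≈ 1,100 pallets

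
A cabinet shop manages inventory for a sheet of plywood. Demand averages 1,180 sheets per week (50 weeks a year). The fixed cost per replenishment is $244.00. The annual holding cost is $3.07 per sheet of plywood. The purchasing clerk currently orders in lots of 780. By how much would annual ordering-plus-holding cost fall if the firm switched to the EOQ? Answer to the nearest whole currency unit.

Extra cost ≈ $10,252 per year

Annual demand D = 1,180 × 50 = 59,000.
EOQ = √(2DS/H) = √(2 × 59,000 × 244 / 3.07) ≈ 3062.43.
Cost at Q* = (D/Q*)S + (Q*/2)H = √(2DSH) ≈ $9,401.67.
Cost at Q = 780: (59,000/780)×244 + (780/2)×3.07 = $18,456.41 + $1,197.30 = $19,653.71.
Excess = $19,653.71 − $9,401.67 = $10,252.04.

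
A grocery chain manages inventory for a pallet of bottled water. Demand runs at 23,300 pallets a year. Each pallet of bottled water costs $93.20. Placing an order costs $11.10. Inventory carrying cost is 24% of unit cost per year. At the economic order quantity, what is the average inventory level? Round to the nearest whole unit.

Average inventory ≈ 76 pallets

Holding cost H = 0.24 × $93.20 = $22.3680 per unit per year.
Q* = √(2DS/H) = √(2 × 23,300 × 11.1 / 22.368) ≈ 152.07.
Average inventory = Q*/2 ≈ 152.07 / 2 = 76.035.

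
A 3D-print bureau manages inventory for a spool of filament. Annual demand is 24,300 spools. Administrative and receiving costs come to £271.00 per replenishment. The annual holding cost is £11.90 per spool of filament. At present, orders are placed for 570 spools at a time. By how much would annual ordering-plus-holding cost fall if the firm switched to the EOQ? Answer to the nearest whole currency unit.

Extra cost ≈ £2,425 per year

EOQ = √(2DS/H) = √(2 × 24,300 × 271 / 11.9) ≈ 1052.03.
Cost at Q* = (D/Q*)S + (Q*/2)H = √(2DSH) ≈ £12,519.19.
Cost at Q = 570: (24,300/570)×271 + (570/2)×11.9 = £11,553.16 + £3,391.50 = £14,944.66.
Excess = £14,944.66 − £12,519.19 = £2,425.47.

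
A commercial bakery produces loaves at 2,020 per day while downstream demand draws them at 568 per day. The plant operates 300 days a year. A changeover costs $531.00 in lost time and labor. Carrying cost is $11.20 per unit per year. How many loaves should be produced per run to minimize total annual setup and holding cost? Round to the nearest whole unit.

Q* ≈ 4,741 loaves

Annual demand D = 568 × 300 = 170,400.
Production build-up factor (1 − d/p) = 1 − 568/2,020 = 0.7188.
Q* = √(2DS / (H(1 − d/p))) = √(2 × 170,400 × 531 / (11.2 × 0.7188)).
= √(180,964,800 / 8.0507) ≈ 4741.114.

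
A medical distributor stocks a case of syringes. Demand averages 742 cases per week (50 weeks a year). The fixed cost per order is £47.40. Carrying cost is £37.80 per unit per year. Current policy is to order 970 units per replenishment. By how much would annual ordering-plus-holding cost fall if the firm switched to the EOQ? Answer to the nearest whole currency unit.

Annual demand D = 742 × 50 = 37,100.
EOQ = √(2DS/H) = √(2 × 37,100 × 47.4 / 37.8) ≈ 305.03.
Cost at Q* = (D/Q*)S + (Q*/2)H = √(2DSH) ≈ £11,530.20.
Cost at Q = 970: (37,100/970)×47.4 + (970/2)×37.8 = £1,812.93 + £18,333.00 = £20,145.93.
Excess = £20,145.93 − £11,530.20 = £8,615.72.

Extra cost ≈ £8,616 per year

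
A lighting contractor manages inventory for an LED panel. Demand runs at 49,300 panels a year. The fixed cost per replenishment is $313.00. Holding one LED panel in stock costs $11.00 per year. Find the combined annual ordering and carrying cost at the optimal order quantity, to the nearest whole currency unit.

The optimal lot size = √(2DS/H) = √(2 × 49,300 × 313 / 11) ≈ 1675.00.
At the optimum the two cost components are equal, so total cost = 2·(Q*/2)H = Q*·H.
Minimum total = √(2DSH) = √(2 × 49,300 × 313 × 11) ≈ 18424.978.

TC* ≈ $18,425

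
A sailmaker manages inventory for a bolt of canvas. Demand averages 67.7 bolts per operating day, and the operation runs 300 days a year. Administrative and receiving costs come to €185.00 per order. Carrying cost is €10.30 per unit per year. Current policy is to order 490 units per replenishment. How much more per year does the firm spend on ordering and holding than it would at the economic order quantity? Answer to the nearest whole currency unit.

Annual demand D = 67.7 × 300 = 20,310.
EOQ = √(2DS/H) = √(2 × 20,310 × 185 / 10.3) ≈ 854.16.
Cost at Q* = (D/Q*)S + (Q*/2)H = √(2DSH) ≈ €8,797.81.
Cost at Q = 490: (20,310/490)×185 + (490/2)×10.3 = €7,668.06 + €2,523.50 = €10,191.56.
Excess = €10,191.56 − €8,797.81 = €1,393.75.

Extra cost ≈ €1,394 per year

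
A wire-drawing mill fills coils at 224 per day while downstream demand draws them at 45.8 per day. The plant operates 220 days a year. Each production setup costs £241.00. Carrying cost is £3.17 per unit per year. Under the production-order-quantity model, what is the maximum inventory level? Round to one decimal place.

Annual demand D = 45.8 × 220 = 10,076.
Production build-up factor (1 − d/p) = 1 − 45.8/224 = 0.7955.
Q* = √(2DS / (H(1 − d/p))) = √(2 × 10,076 × 241 / (3.17 × 0.7955)).
= √(4,856,632 / 2.5218) ≈ 1387.740.
Maximum inventory = Q*(1 − d/p) = 1387.740 × 0.7955 ≈ 1103.997.

I_max ≈ 1,104.0 coils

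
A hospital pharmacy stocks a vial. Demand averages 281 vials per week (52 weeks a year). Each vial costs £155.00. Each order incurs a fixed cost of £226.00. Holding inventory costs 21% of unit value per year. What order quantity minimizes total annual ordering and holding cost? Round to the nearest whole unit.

Annual demand D = 281 × 52 = 14,612.
Holding cost H = 0.21 × £155.00 = £32.5500 per unit per year.
EOQ = √(2DS / H) = √(2 × 14,612 × 226 / 32.55).
= √(6,604,624 / 32.55) = √202,907.0353 ≈ 450.452.

Q* ≈ 450 vials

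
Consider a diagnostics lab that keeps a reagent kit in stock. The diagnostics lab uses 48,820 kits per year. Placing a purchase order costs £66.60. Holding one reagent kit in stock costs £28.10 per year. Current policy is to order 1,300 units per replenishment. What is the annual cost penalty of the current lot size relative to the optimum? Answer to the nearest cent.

Extra cost ≈ £7,248.34 per year

EOQ = √(2DS/H) = √(2 × 48,820 × 66.6 / 28.1) ≈ 481.06.
Cost at Q* = (D/Q*)S + (Q*/2)H = √(2DSH) ≈ £13,517.74.
Cost at Q = 1,300: (48,820/1,300)×66.6 + (1,300/2)×28.1 = £2,501.09 + £18,265.00 = £20,766.09.
Excess = £20,766.09 − £13,517.74 = £7,248.34.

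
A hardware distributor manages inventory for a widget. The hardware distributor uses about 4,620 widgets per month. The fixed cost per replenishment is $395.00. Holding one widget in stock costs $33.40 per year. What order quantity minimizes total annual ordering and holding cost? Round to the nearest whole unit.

Annual demand D = 4,620 × 12 = 55,440.
EOQ = √(2DS / H) = √(2 × 55,440 × 395 / 33.4).
= √(43,797,600 / 33.4) = √1,311,305.3892 ≈ 1145.122.

Q* ≈ 1,145 widgets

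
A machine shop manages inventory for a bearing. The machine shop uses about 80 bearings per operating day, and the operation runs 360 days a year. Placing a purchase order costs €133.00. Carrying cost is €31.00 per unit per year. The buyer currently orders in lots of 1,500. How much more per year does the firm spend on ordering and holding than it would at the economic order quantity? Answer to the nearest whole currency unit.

Annual demand D = 80 × 360 = 28,800.
EOQ = √(2DS/H) = √(2 × 28,800 × 133 / 31) ≈ 497.11.
Cost at Q* = (D/Q*)S + (Q*/2)H = √(2DSH) ≈ €15,410.54.
Cost at Q = 1,500: (28,800/1,500)×133 + (1,500/2)×31 = €2,553.60 + €23,250.00 = €25,803.60.
Excess = €25,803.60 − €15,410.54 = €10,393.06.

Extra cost ≈ €10,393 per year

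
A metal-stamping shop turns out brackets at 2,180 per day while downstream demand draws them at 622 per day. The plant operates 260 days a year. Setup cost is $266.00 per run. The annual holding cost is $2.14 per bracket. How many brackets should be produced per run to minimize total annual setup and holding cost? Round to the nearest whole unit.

Q* ≈ 7,500 brackets

Annual demand D = 622 × 260 = 161,720.
Production build-up factor (1 − d/p) = 1 − 622/2,180 = 0.7147.
Q* = √(2DS / (H(1 − d/p))) = √(2 × 161,720 × 266 / (2.14 × 0.7147)).
= √(86,035,040 / 1.5294) ≈ 7500.243.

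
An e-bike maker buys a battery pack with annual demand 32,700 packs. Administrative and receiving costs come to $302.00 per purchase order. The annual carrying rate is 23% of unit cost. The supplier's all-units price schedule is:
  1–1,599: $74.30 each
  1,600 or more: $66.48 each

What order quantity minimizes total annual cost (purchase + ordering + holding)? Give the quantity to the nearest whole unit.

Holding cost per unit per year at price C is H = 0.23·C.
Candidates are each tier's EOQ (if it falls in that tier) and each price-break quantity.
EOQ at $74.30 = 1075.1 (feasible in tier 1): TC = 32,700×$74.30 + (32,700/1075.1)×302 + (1075.1/2)×0.23×$74.30 = $2,447,981.76.
EOQ at $66.48 = 1136.5 < 1600, so use break Q=1600: TC = 32,700×$66.48 + (32,700/1600.0)×302 + (1600.0/2)×0.23×$66.48 = $2,192,300.44.
Lowest total cost is $2,192,300.44 at Q = 1600.0.

Q* ≈ 1,600 packs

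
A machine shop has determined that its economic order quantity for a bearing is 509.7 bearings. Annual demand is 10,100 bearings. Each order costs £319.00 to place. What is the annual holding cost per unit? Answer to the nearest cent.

H ≈ £24.80

Invert the EOQ relation Q*² = 2DS/H.
From Q* = √(2DS/H): H = 2DS / Q*² = 2 × 10,100 × 319 / 509.7² = 24.8035.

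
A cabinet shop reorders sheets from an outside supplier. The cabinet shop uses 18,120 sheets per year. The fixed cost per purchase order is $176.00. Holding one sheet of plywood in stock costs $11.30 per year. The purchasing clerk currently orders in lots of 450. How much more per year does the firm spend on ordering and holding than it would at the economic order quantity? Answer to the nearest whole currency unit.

EOQ = √(2DS/H) = √(2 × 18,120 × 176 / 11.3) ≈ 751.30.
Cost at Q* = (D/Q*)S + (Q*/2)H = √(2DSH) ≈ $8,489.65.
Cost at Q = 450: (18,120/450)×176 + (450/2)×11.3 = $7,086.93 + $2,542.50 = $9,629.43.
Excess = $9,629.43 − $8,489.65 = $1,139.79.

Extra cost ≈ $1,140 per year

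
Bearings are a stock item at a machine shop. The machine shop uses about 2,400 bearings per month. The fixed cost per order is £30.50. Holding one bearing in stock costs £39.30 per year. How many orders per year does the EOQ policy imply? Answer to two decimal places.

N ≈ 136.22 orders per year

Annual demand D = 2,400 × 12 = 28,800.
EOQ = √(2DS/H) = √(2 × 28,800 × 30.5 / 39.3) ≈ 211.43.
Orders per year = D / Q* = 28,800 / 211.43 ≈ 136.216.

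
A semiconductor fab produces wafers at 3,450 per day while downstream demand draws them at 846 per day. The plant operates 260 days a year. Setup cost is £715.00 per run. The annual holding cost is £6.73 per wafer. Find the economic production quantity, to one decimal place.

Annual demand D = 846 × 260 = 219,960.
Production build-up factor (1 − d/p) = 1 − 846/3,450 = 0.7548.
Q* = √(2DS / (H(1 − d/p))) = √(2 × 219,960 × 715 / (6.73 × 0.7548)).
= √(314,542,800 / 5.0797) ≈ 7869.034.

Q* ≈ 7,869.0 wafers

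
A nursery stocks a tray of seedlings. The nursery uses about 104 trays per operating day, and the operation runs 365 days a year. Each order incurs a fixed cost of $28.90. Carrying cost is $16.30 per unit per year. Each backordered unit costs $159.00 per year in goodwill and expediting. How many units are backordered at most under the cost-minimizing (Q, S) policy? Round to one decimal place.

S* ≈ 35.8 trays

Annual demand D = 104 × 365 = 37,960.
With planned backorders, Q* = √(2DS/H) · √((H+B)/B).
√(2DS/H) = √(2 × 37,960 × 28.9 / 16.3) = 366.888.
√((H+B)/B) = √((16.3+159)/159) = 1.0500.
Q* ≈ 385.235.
S* = Q* · H/(H+B) = 385.235 × 16.3/175.3 ≈ 35.820.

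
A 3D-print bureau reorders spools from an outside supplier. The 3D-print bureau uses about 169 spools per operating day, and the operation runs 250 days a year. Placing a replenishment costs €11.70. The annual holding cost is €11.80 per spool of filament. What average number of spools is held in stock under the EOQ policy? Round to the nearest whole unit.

Annual demand D = 169 × 250 = 42,250.
EOQ = √(2DS/H) = √(2 × 42,250 × 11.7 / 11.8) ≈ 289.45.
Average inventory = Q*/2 ≈ 289.45 / 2 = 144.727.

Average inventory ≈ 145 spools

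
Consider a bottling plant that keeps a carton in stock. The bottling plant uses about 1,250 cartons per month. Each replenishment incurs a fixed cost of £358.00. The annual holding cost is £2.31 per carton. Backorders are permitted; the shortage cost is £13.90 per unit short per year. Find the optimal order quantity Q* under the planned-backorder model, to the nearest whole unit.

Annual demand D = 1,250 × 12 = 15,000.
With planned backorders, Q* = √(2DS/H) · √((H+B)/B).
√(2DS/H) = √(2 × 15,000 × 358 / 2.31) = 2156.235.
√((H+B)/B) = √((2.31+13.9)/13.9) = 1.0799.
Q* ≈ 2328.522.

Q* ≈ 2,329 cartons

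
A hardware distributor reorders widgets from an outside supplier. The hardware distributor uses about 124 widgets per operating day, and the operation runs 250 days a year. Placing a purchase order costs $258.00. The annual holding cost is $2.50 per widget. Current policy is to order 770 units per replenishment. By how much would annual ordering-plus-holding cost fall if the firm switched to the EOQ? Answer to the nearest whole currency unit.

Annual demand D = 124 × 250 = 31,000.
EOQ = √(2DS/H) = √(2 × 31,000 × 258 / 2.5) ≈ 2529.51.
Cost at Q* = (D/Q*)S + (Q*/2)H = √(2DSH) ≈ $6,323.76.
Cost at Q = 770: (31,000/770)×258 + (770/2)×2.5 = $10,387.01 + $962.50 = $11,349.51.
Excess = $11,349.51 − $6,323.76 = $5,025.75.

Extra cost ≈ $5,026 per year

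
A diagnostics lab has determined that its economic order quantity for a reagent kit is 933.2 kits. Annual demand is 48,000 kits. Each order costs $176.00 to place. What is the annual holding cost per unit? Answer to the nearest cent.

Invert the EOQ relation Q*² = 2DS/H.
From Q* = √(2DS/H): H = 2DS / Q*² = 2 × 48,000 × 176 / 933.2² = 19.4015.

H ≈ $19.40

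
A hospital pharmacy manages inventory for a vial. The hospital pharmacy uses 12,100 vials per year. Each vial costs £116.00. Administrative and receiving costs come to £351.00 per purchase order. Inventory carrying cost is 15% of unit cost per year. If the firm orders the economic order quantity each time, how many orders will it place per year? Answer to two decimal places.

N ≈ 17.32 orders per year

Holding cost H = 0.15 × £116.00 = £17.4000 per unit per year.
EOQ = √(2DS/H) = √(2 × 12,100 × 351 / 17.4) ≈ 698.69.
Orders per year = D / Q* = 12,100 / 698.69 ≈ 17.318.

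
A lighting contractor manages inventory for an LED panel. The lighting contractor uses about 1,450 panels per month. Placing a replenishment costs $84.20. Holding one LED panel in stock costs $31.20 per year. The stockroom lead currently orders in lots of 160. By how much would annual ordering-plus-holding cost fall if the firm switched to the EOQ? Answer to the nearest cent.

Annual demand D = 1,450 × 12 = 17,400.
EOQ = √(2DS/H) = √(2 × 17,400 × 84.2 / 31.2) ≈ 306.46.
Cost at Q* = (D/Q*)S + (Q*/2)H = √(2DSH) ≈ $9,561.43.
Cost at Q = 160: (17,400/160)×84.2 + (160/2)×31.2 = $9,156.75 + $2,496.00 = $11,652.75.
Excess = $11,652.75 − $9,561.43 = $2,091.32.

Extra cost ≈ $2,091.32 per year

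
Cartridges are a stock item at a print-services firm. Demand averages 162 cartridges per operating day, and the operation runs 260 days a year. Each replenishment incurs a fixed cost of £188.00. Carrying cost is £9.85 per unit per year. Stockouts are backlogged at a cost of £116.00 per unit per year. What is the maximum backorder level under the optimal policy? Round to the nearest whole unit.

S* ≈ 103 cartridges

Annual demand D = 162 × 260 = 42,120.
With planned backorders, Q* = √(2DS/H) · √((H+B)/B).
√(2DS/H) = √(2 × 42,120 × 188 / 9.85) = 1268.002.
√((H+B)/B) = √((9.85+116)/116) = 1.0416.
Q* ≈ 1320.741.
S* = Q* · H/(H+B) = 1320.741 × 9.85/125.85 ≈ 103.371.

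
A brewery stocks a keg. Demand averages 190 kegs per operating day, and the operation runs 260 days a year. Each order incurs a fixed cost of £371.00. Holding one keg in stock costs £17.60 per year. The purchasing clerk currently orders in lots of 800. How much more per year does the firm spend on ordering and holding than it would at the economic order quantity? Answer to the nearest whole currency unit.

Annual demand D = 190 × 260 = 49,400.
EOQ = √(2DS/H) = √(2 × 49,400 × 371 / 17.6) ≈ 1443.14.
Cost at Q* = (D/Q*)S + (Q*/2)H = √(2DSH) ≈ £25,399.30.
Cost at Q = 800: (49,400/800)×371 + (800/2)×17.6 = £22,909.25 + £7,040.00 = £29,949.25.
Excess = £29,949.25 − £25,399.30 = £4,549.95.

Extra cost ≈ £4,550 per year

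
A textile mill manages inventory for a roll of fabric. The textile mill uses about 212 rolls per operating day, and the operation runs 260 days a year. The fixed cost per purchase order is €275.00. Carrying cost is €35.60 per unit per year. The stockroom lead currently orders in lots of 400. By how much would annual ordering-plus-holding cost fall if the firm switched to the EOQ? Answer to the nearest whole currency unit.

Extra cost ≈ €12,163 per year

Annual demand D = 212 × 260 = 55,120.
EOQ = √(2DS/H) = √(2 × 55,120 × 275 / 35.6) ≈ 922.81.
Cost at Q* = (D/Q*)S + (Q*/2)H = √(2DSH) ≈ €32,851.93.
Cost at Q = 400: (55,120/400)×275 + (400/2)×35.6 = €37,895.00 + €7,120.00 = €45,015.00.
Excess = €45,015.00 − €32,851.93 = €12,163.07.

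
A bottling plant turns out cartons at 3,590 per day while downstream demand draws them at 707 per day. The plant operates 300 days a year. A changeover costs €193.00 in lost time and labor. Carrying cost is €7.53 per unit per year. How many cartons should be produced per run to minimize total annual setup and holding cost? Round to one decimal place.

Annual demand D = 707 × 300 = 212,100.
Production build-up factor (1 − d/p) = 1 − 707/3,590 = 0.8031.
Q* = √(2DS / (H(1 − d/p))) = √(2 × 212,100 × 193 / (7.53 × 0.8031)).
= √(81,870,600 / 6.0471) ≈ 3679.522.

Q* ≈ 3,679.5 cartons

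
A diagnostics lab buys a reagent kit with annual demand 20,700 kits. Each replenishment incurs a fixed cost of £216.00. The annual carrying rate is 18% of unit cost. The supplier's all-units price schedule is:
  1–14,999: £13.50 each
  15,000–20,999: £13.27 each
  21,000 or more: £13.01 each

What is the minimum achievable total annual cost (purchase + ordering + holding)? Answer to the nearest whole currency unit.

Holding cost per unit per year at price C is H = 0.18·C.
For each price level, check whether its EOQ is feasible; otherwise the best quantity at that price is the breakpoint.
EOQ at £13.50 = 1918.3 (feasible in tier 1): TC = 20,700×£13.50 + (20,700/1918.3)×216 + (1918.3/2)×0.18×£13.50 = £284,111.55.
EOQ at £13.27 = 1934.9 < 15000, so use break Q=15000: TC = 20,700×£13.27 + (20,700/15000.0)×216 + (15000.0/2)×0.18×£13.27 = £292,901.58.
EOQ at £13.01 = 1954.1 < 21000, so use break Q=21000: TC = 20,700×£13.01 + (20,700/21000.0)×216 + (21000.0/2)×0.18×£13.01 = £294,108.81.
Lowest total cost among the candidates is at Q = 1918.3.

TC* ≈ £284,112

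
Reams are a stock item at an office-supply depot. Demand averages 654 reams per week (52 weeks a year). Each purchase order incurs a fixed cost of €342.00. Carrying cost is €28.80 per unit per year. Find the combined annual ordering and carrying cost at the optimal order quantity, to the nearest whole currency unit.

TC* ≈ €25,883

Annual demand D = 654 × 52 = 34,008.
EOQ = √(2DS/H) = √(2 × 34,008 × 342 / 28.8) ≈ 898.72.
At Q*, ordering cost (D/Q*)S equals holding cost (Q*/2)H, each = √(DSH/2).
Minimum total = √(2DSH) = √(2 × 34,008 × 342 × 28.8) ≈ 25883.014.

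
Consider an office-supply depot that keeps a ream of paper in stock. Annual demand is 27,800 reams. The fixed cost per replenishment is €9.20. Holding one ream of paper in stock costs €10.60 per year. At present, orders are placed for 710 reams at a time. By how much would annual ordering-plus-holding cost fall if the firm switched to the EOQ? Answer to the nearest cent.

EOQ = √(2DS/H) = √(2 × 27,800 × 9.2 / 10.6) ≈ 219.67.
Cost at Q* = (D/Q*)S + (Q*/2)H = √(2DSH) ≈ €2,328.54.
Cost at Q = 710: (27,800/710)×9.2 + (710/2)×10.6 = €360.23 + €3,763.00 = €4,123.23.
Excess = €4,123.23 − €2,328.54 = €1,794.68.

Extra cost ≈ €1,794.68 per year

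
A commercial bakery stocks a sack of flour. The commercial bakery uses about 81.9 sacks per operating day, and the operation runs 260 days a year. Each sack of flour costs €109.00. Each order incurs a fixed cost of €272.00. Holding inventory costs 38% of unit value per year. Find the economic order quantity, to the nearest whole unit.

Q* ≈ 529 sacks

Annual demand D = 81.9 × 260 = 21,294.
Holding cost H = 0.38 × €109.00 = €41.4200 per unit per year.
EOQ = √(2DS / H) = √(2 × 21,294 × 272 / 41.42).
= √(11,583,936 / 41.42) = √279,670.1111 ≈ 528.838.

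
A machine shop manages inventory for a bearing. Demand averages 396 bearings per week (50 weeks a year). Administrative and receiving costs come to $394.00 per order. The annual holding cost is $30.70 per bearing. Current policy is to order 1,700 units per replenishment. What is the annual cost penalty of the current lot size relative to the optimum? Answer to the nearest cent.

Annual demand D = 396 × 50 = 19,800.
EOQ = √(2DS/H) = √(2 × 19,800 × 394 / 30.7) ≈ 712.90.
Cost at Q* = (D/Q*)S + (Q*/2)H = √(2DSH) ≈ $21,885.92.
Cost at Q = 1,700: (19,800/1,700)×394 + (1,700/2)×30.7 = $4,588.94 + $26,095.00 = $30,683.94.
Excess = $30,683.94 − $21,885.92 = $8,798.02.

Extra cost ≈ $8,798.02 per year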